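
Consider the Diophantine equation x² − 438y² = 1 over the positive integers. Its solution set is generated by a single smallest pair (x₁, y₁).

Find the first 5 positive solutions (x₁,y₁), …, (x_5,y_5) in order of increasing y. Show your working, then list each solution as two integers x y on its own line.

√438 = [20; 1,12,1,40, …], period ℓ=4 (even) → k=3
i=0: a=20 ⇒ p=20, q=1
i=1: a=1 ⇒ p=21, q=1
i=2: a=12 ⇒ p=272, q=13
i=3: a=1 ⇒ p=293, q=14
→ (293, 14).  Check: 293²=85849, 438·14²=85848, difference 1.
(293+14√438)^2 = 171697 + 8204√438
(293+14√438)^3 = 100614149 + 4807530√438
(293+14√438)^4 = 58959719617 + 2817204376√438
(293+14√438)^5 = 34550295081413 + 1650876956806√438

293 14
171697 8204
100614149 4807530
58959719617 2817204376
34550295081413 1650876956806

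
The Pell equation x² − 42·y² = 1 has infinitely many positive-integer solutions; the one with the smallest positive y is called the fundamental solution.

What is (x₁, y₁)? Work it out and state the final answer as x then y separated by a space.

13 2

[6; 2,12] for √42; ℓ=2 ⇒ convergent index 1
step 0: (6, 1)  from 6·(1,0) + (0,1)
step 1: (13, 2)  from 2·(6,1) + (1,0)
fundamental: x₁=13, y₁=2  (since 169 − 42·4 = 1)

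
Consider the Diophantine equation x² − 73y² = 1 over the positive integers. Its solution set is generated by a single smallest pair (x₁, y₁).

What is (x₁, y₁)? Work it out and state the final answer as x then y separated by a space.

d=73: √d = [8; 1,1,5,5,1,1,16] (ℓ=7, odd), read p_13/q_13
step 0: (8, 1)  from 8·(1,0) + (0,1)
…
step 2: (17, 2)  from 1·(9,1) + (8,1)
…
step 4: (487, 57)  from 5·(94,11) + (17,2)
step 5: (581, 68)  from 1·(487,57) + (94,11)
…
step 8: (18737, 2193)  from 1·(17669,2068) + (1068,125)
…
step 10: (200767, 23498)  from 5·(36406,4261) + (18737,2193)
step 11: (1040241, 121751)  from 5·(200767,23498) + (36406,4261)
step 12: (1241008, 145249)  from 1·(1040241,121751) + (200767,23498)
step 13: (2281249, 267000)  from 1·(1241008,145249) + (1040241,121751)
→ (2281249, 267000).  Check: 2281249²=5204097000001, 73·267000²=5204097000000, difference 1.

2281249 267000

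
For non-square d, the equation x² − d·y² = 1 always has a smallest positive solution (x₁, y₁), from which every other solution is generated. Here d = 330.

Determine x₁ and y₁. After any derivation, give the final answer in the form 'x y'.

109 6

[18; 6,36] for √330; ℓ=2 ⇒ convergent index 1
i=0: a=18 ⇒ p=18, q=1
i=1: a=6 ⇒ p=109, q=6
→ (109, 6).  Check: 109²=11881, 330·6²=11880, difference 1.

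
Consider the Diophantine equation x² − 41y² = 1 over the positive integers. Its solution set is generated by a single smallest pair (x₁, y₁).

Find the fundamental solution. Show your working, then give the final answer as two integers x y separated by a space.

2049 320

√41 = [6; 2,2,12, …], period ℓ=3 (odd) → k=5
a_0=6:  p_0=6·1+0=6,  q_0=6·0+1=1
a_1=2:  p_1=2·6+1=13,  q_1=2·1+0=2
a_2=2:  p_2=2·13+6=32,  q_2=2·2+1=5
…
a_4=2:  p_4=2·397+32=826,  q_4=2·62+5=129
a_5=2:  p_5=2·826+397=2049,  q_5=2·129+62=320
→ (2049, 320).  Check: 2049²=4198401, 41·320²=4198400, difference 1.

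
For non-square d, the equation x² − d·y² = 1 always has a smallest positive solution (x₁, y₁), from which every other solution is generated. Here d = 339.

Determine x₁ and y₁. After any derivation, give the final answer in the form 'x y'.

97970 5321

[18; 2,2,2,1,17,1,2,2,2,36] for √339; ℓ=10 ⇒ convergent index 9
k=0  a_k=18  p_k/q_k = 18/1
k=1  a_k=2  p_k/q_k = 37/2
k=2  a_k=2  p_k/q_k = 92/5
k=3  a_k=2  p_k/q_k = 221/12
k=4  a_k=1  p_k/q_k = 313/17
k=5  a_k=17  p_k/q_k = 5542/301
…
k=7  a_k=2  p_k/q_k = 17252/937
k=8  a_k=2  p_k/q_k = 40359/2192
k=9  a_k=2  p_k/q_k = 97970/5321
fundamental: x₁=97970, y₁=5321  (since 9598120900 − 339·28313041 = 1)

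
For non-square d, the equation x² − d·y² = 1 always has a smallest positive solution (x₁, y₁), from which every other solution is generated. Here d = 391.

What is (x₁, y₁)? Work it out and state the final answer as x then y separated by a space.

√391 → a₀=19, period (1,3,2,2,1,…,3,1,38); ℓ=16 even so k=15
i=0: a=19 ⇒ p=19, q=1
i=1: a=1 ⇒ p=20, q=1
i=2: a=3 ⇒ p=79, q=4
…
i=4: a=2 ⇒ p=435, q=22
i=5: a=1 ⇒ p=613, q=31
i=6: a=1 ⇒ p=1048, q=53
…
i=10: a=1 ⇒ p=160266, q=8105
…
i=12: a=2 ⇒ p=696292, q=35213
i=13: a=2 ⇒ p=1660597, q=83980
i=14: a=3 ⇒ p=5678083, q=287153
i=15: a=1 ⇒ p=7338680, q=371133
(x₁, y₁) = (7338680, 371133);  7338680² − 391·371133² = 1 ✓

7338680 371133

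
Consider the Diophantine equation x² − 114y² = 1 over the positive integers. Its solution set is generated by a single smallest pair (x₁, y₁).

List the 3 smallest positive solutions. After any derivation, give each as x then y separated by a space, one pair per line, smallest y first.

1025 96
2101249 196800
4307559425 403439904

d=114: √d = [10; 1,2,10,2,1,20] (ℓ=6, even), read p_5/q_5
a_0=10:  p_0=10·1+0=10,  q_0=10·0+1=1
…
a_3=10:  p_3=10·32+11=331,  q_3=10·3+1=31
a_4=2:  p_4=2·331+32=694,  q_4=2·31+3=65
a_5=1:  p_5=1·694+331=1025,  q_5=1·65+31=96
→ (1025, 96).  Check: 1025²=1050625, 114·96²=1050624, difference 1.
k=2:  x_2 = 1025·1025+114·96·96 = 2101249,  y_2 = 1025·96+96·1025 = 196800
k=3:  x_3 = 1025·2101249+114·96·196800 = 4307559425,  y_3 = 1025·196800+96·2101249 = 403439904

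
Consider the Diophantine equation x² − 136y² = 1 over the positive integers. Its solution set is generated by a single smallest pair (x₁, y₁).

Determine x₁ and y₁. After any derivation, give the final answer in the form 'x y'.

35 3

d=136: √d = [11; 1,1,1,22] (ℓ=4, even), read p_3/q_3
i=0: a=11 ⇒ p=11, q=1
…
i=2: a=1 ⇒ p=23, q=2
i=3: a=1 ⇒ p=35, q=3
(x₁, y₁) = (35, 3);  35² − 136·3² = 1 ✓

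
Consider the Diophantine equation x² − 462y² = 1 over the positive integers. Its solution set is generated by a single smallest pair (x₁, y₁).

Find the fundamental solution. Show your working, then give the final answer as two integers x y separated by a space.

[21; 2,42] for √462; ℓ=2 ⇒ convergent index 1
a_0=21:  p_0=21·1+0=21,  q_0=21·0+1=1
a_1=2:  p_1=2·21+1=43,  q_1=2·1+0=2
(x₁, y₁) = (43, 2);  43² − 462·2² = 1 ✓

43 2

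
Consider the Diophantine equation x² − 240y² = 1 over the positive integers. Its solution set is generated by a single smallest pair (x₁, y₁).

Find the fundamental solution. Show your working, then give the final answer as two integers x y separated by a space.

31 2

√240 → a₀=15, period (2,30); ℓ=2 even so k=1
a_0=15:  p_0=15·1+0=15,  q_0=15·0+1=1
a_1=2:  p_1=2·15+1=31,  q_1=2·1+0=2
→ (31, 2).  Check: 31²=961, 240·2²=960, difference 1.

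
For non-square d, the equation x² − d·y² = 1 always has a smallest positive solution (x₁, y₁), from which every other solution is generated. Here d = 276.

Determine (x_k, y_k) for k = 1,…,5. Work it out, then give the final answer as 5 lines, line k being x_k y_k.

7775 468
120901249 7277400
1880014414175 113163569532
29234224019520001 1759693498945200
454592181623521601375 27363233795434290468

[16; 1,1,1,1,2,2,2,1,1,1,1,32] for √276; ℓ=12 ⇒ convergent index 11
k=0  a_k=16  p_k/q_k = 16/1
k=1  a_k=1  p_k/q_k = 17/1
k=2  a_k=1  p_k/q_k = 33/2
…
k=4  a_k=1  p_k/q_k = 83/5
…
k=6  a_k=2  p_k/q_k = 515/31
k=7  a_k=2  p_k/q_k = 1246/75
…
k=10  a_k=1  p_k/q_k = 4768/287
k=11  a_k=1  p_k/q_k = 7775/468
fundamental: x₁=7775, y₁=468  (since 60450625 − 276·219024 = 1)
n=2: (7775,468)∘(7775,468) = (7775·7775+276·468·468, 7775·468+468·7775) = (120901249,7277400)
n=3: (120901249,7277400)∘(7775,468) = (7775·120901249+276·468·7277400, 7775·7277400+468·120901249) = (1880014414175,113163569532)
n=4: (1880014414175,113163569532)∘(7775,468) = (7775·1880014414175+276·468·113163569532, 7775·113163569532+468·1880014414175) = (29234224019520001,1759693498945200)
n=5: (29234224019520001,1759693498945200)∘(7775,468) = (7775·29234224019520001+276·468·1759693498945200, 7775·1759693498945200+468·29234224019520001) = (454592181623521601375,27363233795434290468)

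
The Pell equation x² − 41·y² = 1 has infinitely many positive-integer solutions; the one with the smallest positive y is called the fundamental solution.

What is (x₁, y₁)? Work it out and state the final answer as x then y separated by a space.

[6; 2,2,12] for √41; ℓ=3 ⇒ convergent index 5
i=0: a=6 ⇒ p=6, q=1
…
i=2: a=2 ⇒ p=32, q=5
…
i=4: a=2 ⇒ p=826, q=129
i=5: a=2 ⇒ p=2049, q=320
fundamental: x₁=2049, y₁=320  (since 4198401 − 41·102400 = 1)

2049 320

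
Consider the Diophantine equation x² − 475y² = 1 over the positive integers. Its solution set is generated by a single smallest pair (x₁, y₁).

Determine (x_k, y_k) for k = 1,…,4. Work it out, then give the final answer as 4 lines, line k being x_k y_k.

√475 → a₀=21, period (1,3,1,6,2,6,1,3,1,42); ℓ=10 even so k=9
step 0: (21, 1)  from 21·(1,0) + (0,1)
…
step 6: (10287, 472)  from 6·(1591,73) + (741,34)
step 7: (11878, 545)  from 1·(10287,472) + (1591,73)
step 8: (45921, 2107)  from 3·(11878,545) + (10287,472)
step 9: (57799, 2652)  from 1·(45921,2107) + (11878,545)
fundamental: x₁=57799, y₁=2652  (since 3340724401 − 475·7033104 = 1)
n=2: (57799,2652)∘(57799,2652) = (57799·57799+475·2652·2652, 57799·2652+2652·57799) = (6681448801,306565896)
n=3: (6681448801,306565896)∘(57799,2652) = (57799·6681448801+475·2652·306565896, 57799·306565896+2652·6681448801) = (772362118440199,35438404443156)
n=4: (772362118440199,35438404443156)∘(57799,2652) = (57799·772362118440199+475·2652·35438404443156, 57799·35438404443156+2652·772362118440199) = (89283516160768675201,4096608676513381392)

57799 2652
6681448801 306565896
772362118440199 35438404443156
89283516160768675201 4096608676513381392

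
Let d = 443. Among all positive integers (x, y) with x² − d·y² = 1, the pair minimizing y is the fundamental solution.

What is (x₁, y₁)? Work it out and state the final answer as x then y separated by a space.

442 21

d=443: √d = [21; 21,42] (ℓ=2, even), read p_1/q_1
step 0: (21, 1)  from 21·(1,0) + (0,1)
step 1: (442, 21)  from 21·(21,1) + (1,0)
→ (442, 21).  Check: 442²=195364, 443·21²=195363, difference 1.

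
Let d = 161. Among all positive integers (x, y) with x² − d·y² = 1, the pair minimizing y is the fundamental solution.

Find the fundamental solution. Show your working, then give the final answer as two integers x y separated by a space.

11775 928

√161 → a₀=12, period (1,2,4,1,2,1,4,2,1,24); ℓ=10 even so k=9
i=0: a=12 ⇒ p=12, q=1
i=1: a=1 ⇒ p=13, q=1
…
i=5: a=2 ⇒ p=571, q=45
…
i=7: a=4 ⇒ p=3667, q=289
i=8: a=2 ⇒ p=8108, q=639
i=9: a=1 ⇒ p=11775, q=928
→ (11775, 928).  Check: 11775²=138650625, 161·928²=138650624, difference 1.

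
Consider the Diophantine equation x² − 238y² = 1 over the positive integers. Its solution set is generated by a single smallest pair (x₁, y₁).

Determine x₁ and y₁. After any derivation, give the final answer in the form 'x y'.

[15; 2,2,1,14,1,2,2,30] for √238; ℓ=8 ⇒ convergent index 7
a_0=15:  p_0=15·1+0=15,  q_0=15·0+1=1
a_1=2:  p_1=2·15+1=31,  q_1=2·1+0=2
a_2=2:  p_2=2·31+15=77,  q_2=2·2+1=5
…
a_5=1:  p_5=1·1589+108=1697,  q_5=1·103+7=110
a_6=2:  p_6=2·1697+1589=4983,  q_6=2·110+103=323
a_7=2:  p_7=2·4983+1697=11663,  q_7=2·323+110=756
(x₁, y₁) = (11663, 756);  11663² − 238·756² = 1 ✓

11663 756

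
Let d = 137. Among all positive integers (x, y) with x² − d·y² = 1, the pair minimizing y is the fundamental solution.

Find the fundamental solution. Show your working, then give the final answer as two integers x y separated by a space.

6083073 519712

[11; 1,2,2,1,1,2,2,1,22] for √137; ℓ=9 ⇒ convergent index 17
a_0=11:  p_0=11·1+0=11,  q_0=11·0+1=1
a_1=1:  p_1=1·11+1=12,  q_1=1·1+0=1
…
a_3=2:  p_3=2·35+12=82,  q_3=2·3+1=7
a_4=1:  p_4=1·82+35=117,  q_4=1·7+3=10
…
a_6=2:  p_6=2·199+117=515,  q_6=2·17+10=44
a_7=2:  p_7=2·515+199=1229,  q_7=2·44+17=105
…
a_9=22:  p_9=22·1744+1229=39597,  q_9=22·149+105=3383
a_10=1:  p_10=1·39597+1744=41341,  q_10=1·3383+149=3532
a_11=2:  p_11=2·41341+39597=122279,  q_11=2·3532+3383=10447
a_12=2:  p_12=2·122279+41341=285899,  q_12=2·10447+3532=24426
…
a_16=2:  p_16=2·1796332+694077=4286741,  q_16=2·153471+59299=366241
a_17=1:  p_17=1·4286741+1796332=6083073,  q_17=1·366241+153471=519712
(x₁, y₁) = (6083073, 519712);  6083073² − 137·519712² = 1 ✓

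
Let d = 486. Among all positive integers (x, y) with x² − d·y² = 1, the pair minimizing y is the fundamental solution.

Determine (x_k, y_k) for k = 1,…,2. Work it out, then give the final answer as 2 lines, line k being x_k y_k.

485 22
470449 21340

d=486: √d = [22; 22,44] (ℓ=2, even), read p_1/q_1
k=0  a_k=22  p_k/q_k = 22/1
k=1  a_k=22  p_k/q_k = 485/22
(x₁, y₁) = (485, 22);  485² − 486·22² = 1 ✓
(x_2, y_2) = (485·485 + 486·22·22, 485·22 + 22·485) = (470449, 21340)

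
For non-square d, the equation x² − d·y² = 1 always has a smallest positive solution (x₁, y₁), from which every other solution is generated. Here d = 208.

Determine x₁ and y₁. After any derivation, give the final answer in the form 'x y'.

√208 → a₀=14, period (2,2,1,2,2,28); ℓ=6 even so k=5
k=0  a_k=14  p_k/q_k = 14/1
k=1  a_k=2  p_k/q_k = 29/2
k=2  a_k=2  p_k/q_k = 72/5
…
k=4  a_k=2  p_k/q_k = 274/19
k=5  a_k=2  p_k/q_k = 649/45
fundamental: x₁=649, y₁=45  (since 421201 − 208·2025 = 1)

649 45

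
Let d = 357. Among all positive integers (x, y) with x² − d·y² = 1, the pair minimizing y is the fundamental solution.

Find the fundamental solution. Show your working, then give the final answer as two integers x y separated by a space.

[18; 1,8,2,8,1,36] for √357; ℓ=6 ⇒ convergent index 5
i=0: a=18 ⇒ p=18, q=1
i=1: a=1 ⇒ p=19, q=1
…
i=3: a=2 ⇒ p=359, q=19
i=4: a=8 ⇒ p=3042, q=161
i=5: a=1 ⇒ p=3401, q=180
fundamental: x₁=3401, y₁=180  (since 11566801 − 357·32400 = 1)

3401 180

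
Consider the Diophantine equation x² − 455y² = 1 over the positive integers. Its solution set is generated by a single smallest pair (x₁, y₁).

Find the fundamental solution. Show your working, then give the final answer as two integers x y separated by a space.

√455 = [21; 3,42, …], period ℓ=2 (even) → k=1
step 0: (21, 1)  from 21·(1,0) + (0,1)
step 1: (64, 3)  from 3·(21,1) + (1,0)
→ (64, 3).  Check: 64²=4096, 455·3²=4095, difference 1.

64 3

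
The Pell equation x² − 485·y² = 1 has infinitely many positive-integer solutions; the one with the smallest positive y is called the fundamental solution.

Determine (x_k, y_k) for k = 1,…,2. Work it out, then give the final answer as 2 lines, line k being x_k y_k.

969 44
1877921 85272

√485 = [22; 44, …], period ℓ=1 (odd) → k=1
a_0=22:  p_0=22·1+0=22,  q_0=22·0+1=1
a_1=44:  p_1=44·22+1=969,  q_1=44·1+0=44
(x₁, y₁) = (969, 44);  969² − 485·44² = 1 ✓
(x_2, y_2) = (969·969 + 485·44·44, 969·44 + 44·969) = (1877921, 85272)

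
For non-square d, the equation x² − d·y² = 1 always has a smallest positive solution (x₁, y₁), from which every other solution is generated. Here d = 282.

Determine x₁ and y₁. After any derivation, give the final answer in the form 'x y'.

2351 140

√282 = [16; 1,3,1,4,1,3,1,32, …], period ℓ=8 (even) → k=7
a_0=16:  p_0=16·1+0=16,  q_0=16·0+1=1
a_1=1:  p_1=1·16+1=17,  q_1=1·1+0=1
…
a_3=1:  p_3=1·67+17=84,  q_3=1·4+1=5
a_4=4:  p_4=4·84+67=403,  q_4=4·5+4=24
a_5=1:  p_5=1·403+84=487,  q_5=1·24+5=29
a_6=3:  p_6=3·487+403=1864,  q_6=3·29+24=111
a_7=1:  p_7=1·1864+487=2351,  q_7=1·111+29=140
→ (2351, 140).  Check: 2351²=5527201, 282·140²=5527200, difference 1.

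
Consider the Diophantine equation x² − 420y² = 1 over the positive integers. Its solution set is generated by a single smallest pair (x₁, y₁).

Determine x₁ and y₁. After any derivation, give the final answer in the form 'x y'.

41 2

√420 = [20; 2,40, …], period ℓ=2 (even) → k=1
k=0  a_k=20  p_k/q_k = 20/1
k=1  a_k=2  p_k/q_k = 41/2
fundamental: x₁=41, y₁=2  (since 1681 − 420·4 = 1)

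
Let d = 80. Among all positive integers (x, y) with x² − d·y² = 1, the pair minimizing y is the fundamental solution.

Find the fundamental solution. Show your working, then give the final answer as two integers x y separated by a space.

d=80: √d = [8; 1,16] (ℓ=2, even), read p_1/q_1
k=0  a_k=8  p_k/q_k = 8/1
k=1  a_k=1  p_k/q_k = 9/1
fundamental: x₁=9, y₁=1  (since 81 − 80·1 = 1)

9 1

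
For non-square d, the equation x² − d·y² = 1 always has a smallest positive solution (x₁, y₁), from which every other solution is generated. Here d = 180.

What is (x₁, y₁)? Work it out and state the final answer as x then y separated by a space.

√180 → a₀=13, period (2,2,2,26); ℓ=4 even so k=3
step 0: (13, 1)  from 13·(1,0) + (0,1)
…
step 2: (67, 5)  from 2·(27,2) + (13,1)
step 3: (161, 12)  from 2·(67,5) + (27,2)
(x₁, y₁) = (161, 12);  161² − 180·12² = 1 ✓

161 12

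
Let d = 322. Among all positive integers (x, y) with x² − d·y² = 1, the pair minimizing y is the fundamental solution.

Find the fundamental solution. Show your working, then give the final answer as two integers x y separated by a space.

[17; 1,16,1,34] for √322; ℓ=4 ⇒ convergent index 3
step 0: (17, 1)  from 17·(1,0) + (0,1)
step 1: (18, 1)  from 1·(17,1) + (1,0)
step 2: (305, 17)  from 16·(18,1) + (17,1)
step 3: (323, 18)  from 1·(305,17) + (18,1)
fundamental: x₁=323, y₁=18  (since 104329 − 322·324 = 1)

323 18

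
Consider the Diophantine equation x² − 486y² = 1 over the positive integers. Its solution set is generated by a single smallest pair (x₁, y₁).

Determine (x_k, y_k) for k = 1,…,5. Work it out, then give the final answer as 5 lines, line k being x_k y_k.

485 22
470449 21340
456335045 20699778
442644523201 20078763320
429364731169925 19476379720622

√486 → a₀=22, period (22,44); ℓ=2 even so k=1
i=0: a=22 ⇒ p=22, q=1
i=1: a=22 ⇒ p=485, q=22
(x₁, y₁) = (485, 22);  485² − 486·22² = 1 ✓
(485+22√486)^2 = 470449 + 21340√486
(485+22√486)^3 = 456335045 + 20699778√486
(485+22√486)^4 = 442644523201 + 20078763320√486
(485+22√486)^5 = 429364731169925 + 19476379720622√486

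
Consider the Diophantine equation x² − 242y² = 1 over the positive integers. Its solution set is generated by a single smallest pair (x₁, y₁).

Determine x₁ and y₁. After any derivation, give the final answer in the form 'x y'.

√242 → a₀=15, period (1,1,3,1,14,1,3,1,1,30); ℓ=10 even so k=9
k=0  a_k=15  p_k/q_k = 15/1
…
k=2  a_k=1  p_k/q_k = 31/2
k=3  a_k=3  p_k/q_k = 109/7
…
k=6  a_k=1  p_k/q_k = 2209/142
…
k=8  a_k=1  p_k/q_k = 10905/701
k=9  a_k=1  p_k/q_k = 19601/1260
→ (19601, 1260).  Check: 19601²=384199201, 242·1260²=384199200, difference 1.

19601 1260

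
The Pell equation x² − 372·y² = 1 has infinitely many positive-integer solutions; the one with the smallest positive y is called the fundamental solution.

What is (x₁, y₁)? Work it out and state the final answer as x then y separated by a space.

d=372: √d = [19; 3,2,12,2,3,38] (ℓ=6, even), read p_5/q_5
i=0: a=19 ⇒ p=19, q=1
…
i=3: a=12 ⇒ p=1678, q=87
i=4: a=2 ⇒ p=3491, q=181
i=5: a=3 ⇒ p=12151, q=630
→ (12151, 630).  Check: 12151²=147646801, 372·630²=147646800, difference 1.

12151 630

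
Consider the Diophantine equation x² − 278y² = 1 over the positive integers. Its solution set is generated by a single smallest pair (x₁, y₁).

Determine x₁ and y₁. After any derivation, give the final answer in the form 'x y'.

2501 150

[16; 1,2,16,2,1,32] for √278; ℓ=6 ⇒ convergent index 5
i=0: a=16 ⇒ p=16, q=1
i=1: a=1 ⇒ p=17, q=1
i=2: a=2 ⇒ p=50, q=3
i=3: a=16 ⇒ p=817, q=49
i=4: a=2 ⇒ p=1684, q=101
i=5: a=1 ⇒ p=2501, q=150
→ (2501, 150).  Check: 2501²=6255001, 278·150²=6255000, difference 1.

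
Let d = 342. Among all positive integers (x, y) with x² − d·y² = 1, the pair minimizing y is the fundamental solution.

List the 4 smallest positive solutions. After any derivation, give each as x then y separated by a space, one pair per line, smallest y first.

d=342: √d = [18; 2,36] (ℓ=2, even), read p_1/q_1
a_0=18:  p_0=18·1+0=18,  q_0=18·0+1=1
a_1=2:  p_1=2·18+1=37,  q_1=2·1+0=2
fundamental: x₁=37, y₁=2  (since 1369 − 342·4 = 1)
(37+2√342)^2 = 2737 + 148√342
(37+2√342)^3 = 202501 + 10950√342
(37+2√342)^4 = 14982337 + 810152√342

37 2
2737 148
202501 10950
14982337 810152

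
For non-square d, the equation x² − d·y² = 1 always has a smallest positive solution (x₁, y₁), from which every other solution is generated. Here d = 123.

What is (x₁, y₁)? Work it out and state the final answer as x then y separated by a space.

d=123: √d = [11; 11,22] (ℓ=2, even), read p_1/q_1
k=0  a_k=11  p_k/q_k = 11/1
k=1  a_k=11  p_k/q_k = 122/11
(x₁, y₁) = (122, 11);  122² − 123·11² = 1 ✓

122 11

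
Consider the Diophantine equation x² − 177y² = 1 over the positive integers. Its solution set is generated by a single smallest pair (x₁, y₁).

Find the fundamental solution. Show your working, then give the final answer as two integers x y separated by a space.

62423 4692

[13; 3,3,2,8,2,3,3,26] for √177; ℓ=8 ⇒ convergent index 7
k=0  a_k=13  p_k/q_k = 13/1
…
k=2  a_k=3  p_k/q_k = 133/10
k=3  a_k=2  p_k/q_k = 306/23
…
k=6  a_k=3  p_k/q_k = 18985/1427
k=7  a_k=3  p_k/q_k = 62423/4692
fundamental: x₁=62423, y₁=4692  (since 3896630929 − 177·22014864 = 1)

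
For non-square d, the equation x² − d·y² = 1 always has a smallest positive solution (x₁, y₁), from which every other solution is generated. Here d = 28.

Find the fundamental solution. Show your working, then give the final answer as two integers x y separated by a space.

[5; 3,2,3,10] for √28; ℓ=4 ⇒ convergent index 3
k=0  a_k=5  p_k/q_k = 5/1
…
k=2  a_k=2  p_k/q_k = 37/7
k=3  a_k=3  p_k/q_k = 127/24
(x₁, y₁) = (127, 24);  127² − 28·24² = 1 ✓

127 24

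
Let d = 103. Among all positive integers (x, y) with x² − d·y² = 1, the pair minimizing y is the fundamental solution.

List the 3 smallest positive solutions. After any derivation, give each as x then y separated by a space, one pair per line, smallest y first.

227528 22419
103537981567 10201900464
47115579739725224 4642436017523565

[10; 6,1,2,1,1,9,1,1,2,1,6,20] for √103; ℓ=12 ⇒ convergent index 11
k=0  a_k=10  p_k/q_k = 10/1
k=1  a_k=6  p_k/q_k = 61/6
k=2  a_k=1  p_k/q_k = 71/7
k=3  a_k=2  p_k/q_k = 203/20
k=4  a_k=1  p_k/q_k = 274/27
k=5  a_k=1  p_k/q_k = 477/47
k=6  a_k=9  p_k/q_k = 4567/450
…
k=8  a_k=1  p_k/q_k = 9611/947
…
k=10  a_k=1  p_k/q_k = 33877/3338
k=11  a_k=6  p_k/q_k = 227528/22419
→ (227528, 22419).  Check: 227528²=51768990784, 103·22419²=51768990783, difference 1.
n=2: (227528,22419)∘(227528,22419) = (227528·227528+103·22419·22419, 227528·22419+22419·227528) = (103537981567,10201900464)
n=3: (103537981567,10201900464)∘(227528,22419) = (227528·103537981567+103·22419·10201900464, 227528·10201900464+22419·103537981567) = (47115579739725224,4642436017523565)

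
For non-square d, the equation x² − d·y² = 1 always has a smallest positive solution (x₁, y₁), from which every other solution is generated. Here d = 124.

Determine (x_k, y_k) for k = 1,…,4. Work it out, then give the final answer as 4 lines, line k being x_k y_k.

4620799 414960
42703566796801 3834893506080
394649197502177907199 35440544156001500880
3647189234337689639247667201 327527261991011323636100160

√124 = [11; 7,2,1,1,1,…,2,7,22, …], period ℓ=16 (even) → k=15
i=0: a=11 ⇒ p=11, q=1
…
i=2: a=2 ⇒ p=167, q=15
…
i=4: a=1 ⇒ p=412, q=37
…
i=7: a=1 ⇒ p=3040, q=273
…
i=11: a=1 ⇒ p=84875, q=7622
…
i=14: a=2 ⇒ p=626251, q=56239
i=15: a=7 ⇒ p=4620799, q=414960
→ (4620799, 414960).  Check: 4620799²=21351783398401, 124·414960²=21351783398400, difference 1.
k=2:  x_2 = 4620799·4620799+124·414960·414960 = 42703566796801,  y_2 = 4620799·414960+414960·4620799 = 3834893506080
k=3:  x_3 = 4620799·42703566796801+124·414960·3834893506080 = 394649197502177907199,  y_3 = 4620799·3834893506080+414960·42703566796801 = 35440544156001500880
k=4:  x_4 = 4620799·394649197502177907199+124·414960·35440544156001500880 = 3647189234337689639247667201,  y_4 = 4620799·35440544156001500880+414960·394649197502177907199 = 327527261991011323636100160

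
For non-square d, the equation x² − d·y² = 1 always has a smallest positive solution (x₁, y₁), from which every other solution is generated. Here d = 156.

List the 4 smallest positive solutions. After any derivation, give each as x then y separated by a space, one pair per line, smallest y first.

25 2
1249 100
62425 4998
3120001 249800

[12; 2,24] for √156; ℓ=2 ⇒ convergent index 1
step 0: (12, 1)  from 12·(1,0) + (0,1)
step 1: (25, 2)  from 2·(12,1) + (1,0)
(x₁, y₁) = (25, 2);  25² − 156·2² = 1 ✓
k=2:  x_2 = 25·25+156·2·2 = 1249,  y_2 = 25·2+2·25 = 100
k=3:  x_3 = 25·1249+156·2·100 = 62425,  y_3 = 25·100+2·1249 = 4998
k=4:  x_4 = 25·62425+156·2·4998 = 3120001,  y_4 = 25·4998+2·62425 = 249800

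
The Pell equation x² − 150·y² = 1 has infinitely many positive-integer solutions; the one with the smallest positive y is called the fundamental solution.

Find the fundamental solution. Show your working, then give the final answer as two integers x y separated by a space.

49 4

[12; 4,24] for √150; ℓ=2 ⇒ convergent index 1
a_0=12:  p_0=12·1+0=12,  q_0=12·0+1=1
a_1=4:  p_1=4·12+1=49,  q_1=4·1+0=4
fundamental: x₁=49, y₁=4  (since 2401 − 150·16 = 1)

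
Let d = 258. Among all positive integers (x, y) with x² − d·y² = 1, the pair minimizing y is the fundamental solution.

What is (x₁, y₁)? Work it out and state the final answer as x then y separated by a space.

d=258: √d = [16; 16,32] (ℓ=2, even), read p_1/q_1
k=0  a_k=16  p_k/q_k = 16/1
k=1  a_k=16  p_k/q_k = 257/16
→ (257, 16).  Check: 257²=66049, 258·16²=66048, difference 1.

257 16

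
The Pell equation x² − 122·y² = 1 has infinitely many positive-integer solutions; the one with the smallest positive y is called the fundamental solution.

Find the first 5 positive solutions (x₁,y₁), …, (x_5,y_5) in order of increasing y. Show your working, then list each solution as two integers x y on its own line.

√122 = [11; 22, …], period ℓ=1 (odd) → k=1
step 0: (11, 1)  from 11·(1,0) + (0,1)
step 1: (243, 22)  from 22·(11,1) + (1,0)
(x₁, y₁) = (243, 22);  243² − 122·22² = 1 ✓
(x_2, y_2) = (243·243 + 122·22·22, 243·22 + 22·243) = (118097, 10692)
(x_3, y_3) = (243·118097 + 122·22·10692, 243·10692 + 22·118097) = (57394899, 5196290)
(x_4, y_4) = (243·57394899 + 122·22·5196290, 243·5196290 + 22·57394899) = (27893802817, 2525386248)
(x_5, y_5) = (243·27893802817 + 122·22·2525386248, 243·2525386248 + 22·27893802817) = (13556330774163, 1227332520238)

243 22
118097 10692
57394899 5196290
27893802817 2525386248
13556330774163 1227332520238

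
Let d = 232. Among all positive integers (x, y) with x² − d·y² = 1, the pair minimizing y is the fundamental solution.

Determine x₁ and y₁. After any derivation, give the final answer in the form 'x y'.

[15; 4,3,7,3,4,30] for √232; ℓ=6 ⇒ convergent index 5
step 0: (15, 1)  from 15·(1,0) + (0,1)
…
step 4: (4539, 298)  from 3·(1447,95) + (198,13)
step 5: (19603, 1287)  from 4·(4539,298) + (1447,95)
(x₁, y₁) = (19603, 1287);  19603² − 232·1287² = 1 ✓

19603 1287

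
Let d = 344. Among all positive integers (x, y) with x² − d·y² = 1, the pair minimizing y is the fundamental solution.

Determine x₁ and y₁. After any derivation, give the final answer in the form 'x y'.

10405 561

√344 = [18; 1,1,4,1,3,1,4,1,1,36, …], period ℓ=10 (even) → k=9
i=0: a=18 ⇒ p=18, q=1
…
i=2: a=1 ⇒ p=37, q=2
…
i=4: a=1 ⇒ p=204, q=11
…
i=6: a=1 ⇒ p=983, q=53
…
i=8: a=1 ⇒ p=5694, q=307
i=9: a=1 ⇒ p=10405, q=561
(x₁, y₁) = (10405, 561);  10405² − 344·561² = 1 ✓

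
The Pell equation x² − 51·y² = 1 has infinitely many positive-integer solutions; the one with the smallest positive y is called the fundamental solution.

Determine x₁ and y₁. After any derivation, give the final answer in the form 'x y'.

d=51: √d = [7; 7,14] (ℓ=2, even), read p_1/q_1
i=0: a=7 ⇒ p=7, q=1
i=1: a=7 ⇒ p=50, q=7
(x₁, y₁) = (50, 7);  50² − 51·7² = 1 ✓

50 7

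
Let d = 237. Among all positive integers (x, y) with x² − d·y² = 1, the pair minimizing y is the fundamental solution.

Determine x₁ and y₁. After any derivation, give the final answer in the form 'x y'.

228151 14820

√237 → a₀=15, period (2,1,1,7,10,7,1,1,2,30); ℓ=10 even so k=9
k=0  a_k=15  p_k/q_k = 15/1
k=1  a_k=2  p_k/q_k = 31/2
k=2  a_k=1  p_k/q_k = 46/3
…
k=4  a_k=7  p_k/q_k = 585/38
…
k=6  a_k=7  p_k/q_k = 42074/2733
k=7  a_k=1  p_k/q_k = 48001/3118
k=8  a_k=1  p_k/q_k = 90075/5851
k=9  a_k=2  p_k/q_k = 228151/14820
fundamental: x₁=228151, y₁=14820  (since 52052878801 − 237·219632400 = 1)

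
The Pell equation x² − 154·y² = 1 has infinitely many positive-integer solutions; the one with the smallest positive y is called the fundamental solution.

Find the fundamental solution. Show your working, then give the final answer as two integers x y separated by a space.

√154 → a₀=12, period (2,2,3,1,2,1,3,2,2,24); ℓ=10 even so k=9
i=0: a=12 ⇒ p=12, q=1
i=1: a=2 ⇒ p=25, q=2
i=2: a=2 ⇒ p=62, q=5
i=3: a=3 ⇒ p=211, q=17
i=4: a=1 ⇒ p=273, q=22
…
i=6: a=1 ⇒ p=1030, q=83
…
i=8: a=2 ⇒ p=8724, q=703
i=9: a=2 ⇒ p=21295, q=1716
→ (21295, 1716).  Check: 21295²=453477025, 154·1716²=453477024, difference 1.

21295 1716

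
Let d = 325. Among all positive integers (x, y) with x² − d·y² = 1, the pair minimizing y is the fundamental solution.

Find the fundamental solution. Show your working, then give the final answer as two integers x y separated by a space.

d=325: √d = [18; 36] (ℓ=1, odd), read p_1/q_1
step 0: (18, 1)  from 18·(1,0) + (0,1)
step 1: (649, 36)  from 36·(18,1) + (1,0)
fundamental: x₁=649, y₁=36  (since 421201 − 325·1296 = 1)

649 36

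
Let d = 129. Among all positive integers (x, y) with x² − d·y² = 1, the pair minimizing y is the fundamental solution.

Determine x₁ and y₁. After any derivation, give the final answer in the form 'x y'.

√129 → a₀=11, period (2,1,3,1,6,1,3,1,2,22); ℓ=10 even so k=9
step 0: (11, 1)  from 11·(1,0) + (0,1)
step 1: (23, 2)  from 2·(11,1) + (1,0)
step 2: (34, 3)  from 1·(23,2) + (11,1)
…
step 4: (159, 14)  from 1·(125,11) + (34,3)
step 5: (1079, 95)  from 6·(159,14) + (125,11)
…
step 8: (6031, 531)  from 1·(4793,422) + (1238,109)
step 9: (16855, 1484)  from 2·(6031,531) + (4793,422)
fundamental: x₁=16855, y₁=1484  (since 284091025 − 129·2202256 = 1)

16855 1484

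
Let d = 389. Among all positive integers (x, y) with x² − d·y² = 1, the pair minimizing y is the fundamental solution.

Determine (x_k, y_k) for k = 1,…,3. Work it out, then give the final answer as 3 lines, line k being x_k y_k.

√389 = [19; 1,2,1,1,1,1,2,1,38, …], period ℓ=9 (odd) → k=17
step 0: (19, 1)  from 19·(1,0) + (0,1)
…
step 7: (927, 47)  from 2·(355,18) + (217,11)
step 8: (1282, 65)  from 1·(927,47) + (355,18)
…
step 10: (50925, 2582)  from 1·(49643,2517) + (1282,65)
…
step 12: (202418, 10263)  from 1·(151493,7681) + (50925,2582)
step 13: (353911, 17944)  from 1·(202418,10263) + (151493,7681)
…
step 15: (910240, 46151)  from 1·(556329,28207) + (353911,17944)
step 16: (2376809, 120509)  from 2·(910240,46151) + (556329,28207)
step 17: (3287049, 166660)  from 1·(2376809,120509) + (910240,46151)
(x₁, y₁) = (3287049, 166660);  3287049² − 389·166660² = 1 ✓
(3287049+166660√389)^2 = 21609382256801 + 1095639172680√389
(3287049+166660√389)^3 = 142062196675667653449 + 7202839293837075980√389

3287049 166660
21609382256801 1095639172680
142062196675667653449 7202839293837075980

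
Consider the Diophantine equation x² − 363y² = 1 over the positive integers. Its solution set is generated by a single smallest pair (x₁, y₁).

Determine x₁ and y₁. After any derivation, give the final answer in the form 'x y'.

d=363: √d = [19; 19,38] (ℓ=2, even), read p_1/q_1
k=0  a_k=19  p_k/q_k = 19/1
k=1  a_k=19  p_k/q_k = 362/19
(x₁, y₁) = (362, 19);  362² − 363·19² = 1 ✓

362 19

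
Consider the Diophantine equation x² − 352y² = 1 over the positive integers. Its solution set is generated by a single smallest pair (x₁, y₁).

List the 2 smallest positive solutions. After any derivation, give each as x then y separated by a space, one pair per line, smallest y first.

[18; 1,3,5,9,5,3,1,36] for √352; ℓ=8 ⇒ convergent index 7
k=0  a_k=18  p_k/q_k = 18/1
k=1  a_k=1  p_k/q_k = 19/1
…
k=3  a_k=5  p_k/q_k = 394/21
k=4  a_k=9  p_k/q_k = 3621/193
k=5  a_k=5  p_k/q_k = 18499/986
k=6  a_k=3  p_k/q_k = 59118/3151
k=7  a_k=1  p_k/q_k = 77617/4137
(x₁, y₁) = (77617, 4137);  77617² − 352·4137² = 1 ✓
k=2:  x_2 = 77617·77617+352·4137·4137 = 12048797377,  y_2 = 77617·4137+4137·77617 = 642203058

77617 4137
12048797377 642203058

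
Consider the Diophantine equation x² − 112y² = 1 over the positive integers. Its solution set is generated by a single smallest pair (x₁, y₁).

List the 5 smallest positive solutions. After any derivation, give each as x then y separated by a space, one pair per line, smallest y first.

√112 → a₀=10, period (1,1,2,1,1,20); ℓ=6 even so k=5
step 0: (10, 1)  from 10·(1,0) + (0,1)
…
step 2: (21, 2)  from 1·(11,1) + (10,1)
step 3: (53, 5)  from 2·(21,2) + (11,1)
step 4: (74, 7)  from 1·(53,5) + (21,2)
step 5: (127, 12)  from 1·(74,7) + (53,5)
fundamental: x₁=127, y₁=12  (since 16129 − 112·144 = 1)
n=2: (127,12)∘(127,12) = (127·127+112·12·12, 127·12+12·127) = (32257,3048)
n=3: (32257,3048)∘(127,12) = (127·32257+112·12·3048, 127·3048+12·32257) = (8193151,774180)
n=4: (8193151,774180)∘(127,12) = (127·8193151+112·12·774180, 127·774180+12·8193151) = (2081028097,196638672)
n=5: (2081028097,196638672)∘(127,12) = (127·2081028097+112·12·196638672, 127·196638672+12·2081028097) = (528572943487,49945448508)

127 12
32257 3048
8193151 774180
2081028097 196638672
528572943487 49945448508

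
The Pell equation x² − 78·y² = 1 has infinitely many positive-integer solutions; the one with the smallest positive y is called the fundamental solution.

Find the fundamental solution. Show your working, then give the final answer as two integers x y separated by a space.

53 6

√78 → a₀=8, period (1,4,1,16); ℓ=4 even so k=3
i=0: a=8 ⇒ p=8, q=1
…
i=2: a=4 ⇒ p=44, q=5
i=3: a=1 ⇒ p=53, q=6
fundamental: x₁=53, y₁=6  (since 2809 − 78·36 = 1)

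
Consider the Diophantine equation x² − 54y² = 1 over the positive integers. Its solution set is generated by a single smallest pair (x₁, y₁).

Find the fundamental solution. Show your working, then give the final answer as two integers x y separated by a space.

485 66

√54 → a₀=7, period (2,1,6,1,2,14); ℓ=6 even so k=5
k=0  a_k=7  p_k/q_k = 7/1
…
k=2  a_k=1  p_k/q_k = 22/3
…
k=4  a_k=1  p_k/q_k = 169/23
k=5  a_k=2  p_k/q_k = 485/66
(x₁, y₁) = (485, 66);  485² − 54·66² = 1 ✓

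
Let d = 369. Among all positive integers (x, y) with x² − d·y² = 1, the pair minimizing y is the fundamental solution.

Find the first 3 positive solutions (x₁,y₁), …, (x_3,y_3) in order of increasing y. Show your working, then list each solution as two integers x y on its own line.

8396801 437120
141012534067201 7340819306240
2368108374136006451201 123278797782910239360

[19; 4,1,3,2,7,4,7,2,3,1,4,38] for √369; ℓ=12 ⇒ convergent index 11
step 0: (19, 1)  from 19·(1,0) + (0,1)
step 1: (77, 4)  from 4·(19,1) + (1,0)
step 2: (96, 5)  from 1·(77,4) + (19,1)
step 3: (365, 19)  from 3·(96,5) + (77,4)
…
step 5: (6147, 320)  from 7·(826,43) + (365,19)
…
step 7: (184045, 9581)  from 7·(25414,1323) + (6147,320)
…
step 9: (1364557, 71036)  from 3·(393504,20485) + (184045,9581)
step 10: (1758061, 91521)  from 1·(1364557,71036) + (393504,20485)
step 11: (8396801, 437120)  from 4·(1758061,91521) + (1364557,71036)
→ (8396801, 437120).  Check: 8396801²=70506267033601, 369·437120²=70506267033600, difference 1.
k=2:  x_2 = 8396801·8396801+369·437120·437120 = 141012534067201,  y_2 = 8396801·437120+437120·8396801 = 7340819306240
k=3:  x_3 = 8396801·141012534067201+369·437120·7340819306240 = 2368108374136006451201,  y_3 = 8396801·7340819306240+437120·141012534067201 = 123278797782910239360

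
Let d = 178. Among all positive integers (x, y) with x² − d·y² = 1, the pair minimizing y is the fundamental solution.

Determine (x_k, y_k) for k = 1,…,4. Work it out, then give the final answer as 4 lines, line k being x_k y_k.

√178 = [13; 2,1,12,1,2,26, …], period ℓ=6 (even) → k=5
i=0: a=13 ⇒ p=13, q=1
…
i=4: a=1 ⇒ p=547, q=41
i=5: a=2 ⇒ p=1601, q=120
→ (1601, 120).  Check: 1601²=2563201, 178·120²=2563200, difference 1.
(x_2, y_2) = (1601·1601 + 178·120·120, 1601·120 + 120·1601) = (5126401, 384240)
(x_3, y_3) = (1601·5126401 + 178·120·384240, 1601·384240 + 120·5126401) = (16414734401, 1230336360)
(x_4, y_4) = (1601·16414734401 + 178·120·1230336360, 1601·1230336360 + 120·16414734401) = (52559974425601, 3939536640480)

1601 120
5126401 384240
16414734401 1230336360
52559974425601 3939536640480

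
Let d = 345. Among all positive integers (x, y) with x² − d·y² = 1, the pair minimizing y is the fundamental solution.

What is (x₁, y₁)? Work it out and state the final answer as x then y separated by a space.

d=345: √d = [18; 1,1,2,1,6,1,2,1,1,36] (ℓ=10, even), read p_9/q_9
i=0: a=18 ⇒ p=18, q=1
i=1: a=1 ⇒ p=19, q=1
i=2: a=1 ⇒ p=37, q=2
i=3: a=2 ⇒ p=93, q=5
i=4: a=1 ⇒ p=130, q=7
i=5: a=6 ⇒ p=873, q=47
i=6: a=1 ⇒ p=1003, q=54
…
i=8: a=1 ⇒ p=3882, q=209
i=9: a=1 ⇒ p=6761, q=364
→ (6761, 364).  Check: 6761²=45711121, 345·364²=45711120, difference 1.

6761 364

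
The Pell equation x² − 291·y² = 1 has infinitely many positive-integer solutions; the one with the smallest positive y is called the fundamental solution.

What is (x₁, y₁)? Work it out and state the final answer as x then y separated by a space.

290 17

d=291: √d = [17; 17,34] (ℓ=2, even), read p_1/q_1
i=0: a=17 ⇒ p=17, q=1
i=1: a=17 ⇒ p=290, q=17
fundamental: x₁=290, y₁=17  (since 84100 − 291·289 = 1)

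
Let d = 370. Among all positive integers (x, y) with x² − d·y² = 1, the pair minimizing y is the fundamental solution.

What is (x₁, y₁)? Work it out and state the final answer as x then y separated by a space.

213859 11118

√370 → a₀=19, period (4,4,38); ℓ=3 odd so k=5
a_0=19:  p_0=19·1+0=19,  q_0=19·0+1=1
a_1=4:  p_1=4·19+1=77,  q_1=4·1+0=4
a_2=4:  p_2=4·77+19=327,  q_2=4·4+1=17
a_3=38:  p_3=38·327+77=12503,  q_3=38·17+4=650
a_4=4:  p_4=4·12503+327=50339,  q_4=4·650+17=2617
a_5=4:  p_5=4·50339+12503=213859,  q_5=4·2617+650=11118
fundamental: x₁=213859, y₁=11118  (since 45735671881 − 370·123609924 = 1)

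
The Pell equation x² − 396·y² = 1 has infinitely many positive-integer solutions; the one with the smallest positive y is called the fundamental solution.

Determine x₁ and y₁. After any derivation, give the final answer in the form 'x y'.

199 10

d=396: √d = [19; 1,8,1,38] (ℓ=4, even), read p_3/q_3
i=0: a=19 ⇒ p=19, q=1
i=1: a=1 ⇒ p=20, q=1
i=2: a=8 ⇒ p=179, q=9
i=3: a=1 ⇒ p=199, q=10
(x₁, y₁) = (199, 10);  199² − 396·10² = 1 ✓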